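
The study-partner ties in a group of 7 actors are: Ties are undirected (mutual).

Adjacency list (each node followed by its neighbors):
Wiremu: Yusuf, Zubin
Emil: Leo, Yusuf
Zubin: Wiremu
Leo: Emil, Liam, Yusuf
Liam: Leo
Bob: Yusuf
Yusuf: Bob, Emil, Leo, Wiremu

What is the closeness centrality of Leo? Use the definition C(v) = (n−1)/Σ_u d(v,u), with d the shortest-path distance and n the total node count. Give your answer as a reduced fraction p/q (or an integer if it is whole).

3/5

Distances from Leo: Bob:2, Emil:1, Liam:1, Wiremu:2, Yusuf:1, Zubin:3. Sum = 10.
n = 7, so closeness = 6/10 = 3/5.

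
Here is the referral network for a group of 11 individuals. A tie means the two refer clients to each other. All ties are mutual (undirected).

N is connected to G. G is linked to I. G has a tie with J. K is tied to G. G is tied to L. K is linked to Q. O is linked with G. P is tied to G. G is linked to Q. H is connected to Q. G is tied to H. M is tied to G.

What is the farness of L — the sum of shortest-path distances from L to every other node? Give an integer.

Distances from L: G:1, H:2, I:2, J:2, K:2, M:2, N:2, O:2, P:2, Q:2.
Sum = 1 + 2 + 2 + 2 + 2 + 2 + 2 + 2 + 2 + 2 = 19.

19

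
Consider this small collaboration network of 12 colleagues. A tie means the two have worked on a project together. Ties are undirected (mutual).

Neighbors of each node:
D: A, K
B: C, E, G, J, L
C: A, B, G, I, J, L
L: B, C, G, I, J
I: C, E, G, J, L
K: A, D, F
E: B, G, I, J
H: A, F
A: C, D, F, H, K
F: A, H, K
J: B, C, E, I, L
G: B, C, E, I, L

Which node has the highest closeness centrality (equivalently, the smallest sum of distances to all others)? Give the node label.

Farness (sum of distances to all others) for each node — A:18, B:21, C:16, D:27, E:27, F:26, G:21, H:27, I:21, J:21, K:26, L:21.
The smallest farness is 16, for C, so C has the highest closeness.

C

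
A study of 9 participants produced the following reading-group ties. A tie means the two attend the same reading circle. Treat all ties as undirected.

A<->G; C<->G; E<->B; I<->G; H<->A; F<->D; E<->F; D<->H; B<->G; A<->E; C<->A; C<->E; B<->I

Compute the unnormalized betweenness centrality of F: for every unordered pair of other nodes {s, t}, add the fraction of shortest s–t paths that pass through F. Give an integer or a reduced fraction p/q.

3

Pairs whose geodesics pass through F — C–D: 1/2; I–D: 1/2; B–D: 1; E–D: 1.
All other pairs contribute 0.
Summing the contributions gives betweenness(F) = 3.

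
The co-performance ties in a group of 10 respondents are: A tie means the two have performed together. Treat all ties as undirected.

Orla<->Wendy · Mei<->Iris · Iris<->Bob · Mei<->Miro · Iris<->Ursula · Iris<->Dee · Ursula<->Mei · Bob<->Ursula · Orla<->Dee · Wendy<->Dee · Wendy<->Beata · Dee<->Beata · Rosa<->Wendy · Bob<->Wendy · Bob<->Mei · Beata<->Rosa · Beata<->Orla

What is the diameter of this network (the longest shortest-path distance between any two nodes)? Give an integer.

4

Eccentricity of each node (its greatest distance to any other): Beata:4, Bob:2, Dee:3, Iris:3, Mei:3, Miro:4, Orla:4, Rosa:4, Ursula:3, Wendy:3.
The maximum eccentricity is 4, realized for instance by the pair Orla–Miro via Orla – Wendy – Bob – Mei – Miro. So the diameter is 4.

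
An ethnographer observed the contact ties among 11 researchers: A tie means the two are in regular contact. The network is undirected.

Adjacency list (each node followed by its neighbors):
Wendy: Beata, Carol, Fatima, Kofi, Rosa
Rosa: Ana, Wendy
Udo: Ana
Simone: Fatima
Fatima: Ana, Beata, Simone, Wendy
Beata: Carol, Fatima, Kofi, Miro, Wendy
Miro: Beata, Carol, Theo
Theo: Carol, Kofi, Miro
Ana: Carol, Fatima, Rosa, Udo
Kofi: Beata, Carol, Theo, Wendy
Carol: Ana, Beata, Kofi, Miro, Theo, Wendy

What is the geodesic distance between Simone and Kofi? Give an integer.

One shortest route is Simone – Fatima – Beata – Kofi, which uses 3 edges, and at distance 2 from Simone we only reach {Ana, Beata, Wendy}, which does not include Kofi. So d(Simone,Kofi) = 3.

3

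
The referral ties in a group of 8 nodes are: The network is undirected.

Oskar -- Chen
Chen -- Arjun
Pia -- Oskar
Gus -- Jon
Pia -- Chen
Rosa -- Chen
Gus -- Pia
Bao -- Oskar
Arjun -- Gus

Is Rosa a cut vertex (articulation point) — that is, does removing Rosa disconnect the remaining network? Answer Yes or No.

Even without Rosa, every remaining node can still reach every other (the residual graph is connected), so Rosa is not a cut vertex.

No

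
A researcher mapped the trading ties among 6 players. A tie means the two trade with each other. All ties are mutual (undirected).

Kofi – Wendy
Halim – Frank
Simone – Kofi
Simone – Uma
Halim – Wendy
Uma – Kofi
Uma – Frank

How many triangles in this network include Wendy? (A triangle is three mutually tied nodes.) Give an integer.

0

Wendy's neighbors are Halim and Kofi, but none of them are tied to each other, so no triangle contains Wendy.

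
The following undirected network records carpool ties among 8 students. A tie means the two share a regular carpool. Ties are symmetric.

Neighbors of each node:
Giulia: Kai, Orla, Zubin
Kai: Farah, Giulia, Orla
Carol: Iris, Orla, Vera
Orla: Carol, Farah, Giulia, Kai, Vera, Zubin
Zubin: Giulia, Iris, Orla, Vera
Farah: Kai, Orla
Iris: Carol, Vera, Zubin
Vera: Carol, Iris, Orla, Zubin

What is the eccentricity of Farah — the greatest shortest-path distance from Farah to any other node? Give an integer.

3

Distances from Farah: Carol:2, Giulia:2, Iris:3, Kai:1, Orla:1, Vera:2, Zubin:2.
The largest is 3 (to Iris), so the eccentricity of Farah is 3.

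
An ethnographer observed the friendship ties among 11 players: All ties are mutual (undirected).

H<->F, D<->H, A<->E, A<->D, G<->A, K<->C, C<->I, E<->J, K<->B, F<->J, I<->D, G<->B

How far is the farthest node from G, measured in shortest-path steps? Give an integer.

Distances from G: A:1, B:1, C:3, D:2, E:2, F:4, H:3, I:3, J:3, K:2.
The largest is 4 (to F), so the eccentricity of G is 4.

4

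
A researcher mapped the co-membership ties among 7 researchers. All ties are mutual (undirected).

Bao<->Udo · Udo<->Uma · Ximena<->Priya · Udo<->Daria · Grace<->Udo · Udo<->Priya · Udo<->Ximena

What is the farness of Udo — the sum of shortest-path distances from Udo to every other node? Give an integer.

Distances from Udo: Bao:1, Daria:1, Grace:1, Priya:1, Uma:1, Ximena:1.
Sum = 1 + 1 + 1 + 1 + 1 + 1 = 6.

6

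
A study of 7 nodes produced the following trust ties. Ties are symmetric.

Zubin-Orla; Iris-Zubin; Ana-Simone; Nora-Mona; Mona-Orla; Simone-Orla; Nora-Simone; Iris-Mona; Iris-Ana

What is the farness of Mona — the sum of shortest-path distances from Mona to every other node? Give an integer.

Distances from Mona: Ana:2, Iris:1, Nora:1, Orla:1, Simone:2, Zubin:2.
Sum = 2 + 1 + 1 + 1 + 2 + 2 = 9.

9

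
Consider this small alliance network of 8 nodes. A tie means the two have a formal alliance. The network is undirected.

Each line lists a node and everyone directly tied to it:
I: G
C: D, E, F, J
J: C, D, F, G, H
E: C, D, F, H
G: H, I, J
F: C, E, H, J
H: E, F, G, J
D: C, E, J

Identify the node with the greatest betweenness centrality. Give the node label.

Unnormalized betweenness of each node: C:7/12, D:1/4, E:7/6, F:7/12, G:6, H:13/4, I:0, J:37/6.
J has the largest value, 37/6, making it the main broker — the node through which the most shortest paths run.

J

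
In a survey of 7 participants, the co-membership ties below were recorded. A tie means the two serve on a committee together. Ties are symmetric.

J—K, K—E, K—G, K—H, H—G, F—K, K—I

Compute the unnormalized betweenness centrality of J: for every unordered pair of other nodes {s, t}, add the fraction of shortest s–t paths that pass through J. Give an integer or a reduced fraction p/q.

No shortest path between any pair of other nodes passes through J.
Summing the contributions gives betweenness(J) = 0.

0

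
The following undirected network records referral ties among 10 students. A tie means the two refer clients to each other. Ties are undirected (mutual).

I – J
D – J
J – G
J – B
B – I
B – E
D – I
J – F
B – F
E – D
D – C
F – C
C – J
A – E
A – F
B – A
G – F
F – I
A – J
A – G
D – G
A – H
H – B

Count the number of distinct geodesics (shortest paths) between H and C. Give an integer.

4

The shortest distance is 3. The length-3 paths are: H–A–F–C; H–B–F–C; H–A–J–C; H–B–J–C.
That gives 4 distinct shortest paths.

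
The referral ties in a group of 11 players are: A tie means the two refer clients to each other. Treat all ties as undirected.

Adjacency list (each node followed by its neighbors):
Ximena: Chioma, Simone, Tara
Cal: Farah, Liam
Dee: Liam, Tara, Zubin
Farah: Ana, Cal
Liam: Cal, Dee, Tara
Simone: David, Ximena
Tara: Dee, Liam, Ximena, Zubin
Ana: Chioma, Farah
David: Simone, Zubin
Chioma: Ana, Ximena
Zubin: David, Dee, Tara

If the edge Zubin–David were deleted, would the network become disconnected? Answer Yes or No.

Even without that edge, Zubin still reaches David via Zubin – Tara – Ximena – Simone – David, so the network stays connected. Not a bridge.

No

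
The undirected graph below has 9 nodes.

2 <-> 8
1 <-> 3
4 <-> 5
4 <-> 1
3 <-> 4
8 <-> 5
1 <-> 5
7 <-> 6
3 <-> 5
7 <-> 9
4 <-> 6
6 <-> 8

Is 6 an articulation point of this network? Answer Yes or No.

Removing 6 leaves {7 and 9} with no path to {1, 2, 3, 4, 5, and 8}, so the network splits into 2 components. 6 is a cut vertex.

Yes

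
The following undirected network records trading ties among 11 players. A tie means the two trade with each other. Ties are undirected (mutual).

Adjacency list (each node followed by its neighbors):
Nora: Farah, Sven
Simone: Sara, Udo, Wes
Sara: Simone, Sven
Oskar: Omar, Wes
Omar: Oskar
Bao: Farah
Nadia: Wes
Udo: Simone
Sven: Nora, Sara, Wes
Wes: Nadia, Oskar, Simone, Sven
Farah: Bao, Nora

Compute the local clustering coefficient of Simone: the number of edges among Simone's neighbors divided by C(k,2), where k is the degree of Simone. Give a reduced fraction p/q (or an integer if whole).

0

Simone's neighbors: Sara, Udo, and Wes (k = 3).
Possible neighbor pairs: C(3,2) = 3. Edges among them: none → e = 0.
Clustering(Simone) = 0/3 = 0.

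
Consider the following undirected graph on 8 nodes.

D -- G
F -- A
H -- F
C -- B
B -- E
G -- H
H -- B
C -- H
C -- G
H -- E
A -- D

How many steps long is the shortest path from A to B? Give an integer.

One shortest route is A – F – H – B, which uses 3 edges, and at distance 2 from A we only reach {G, H}, which does not include B. So d(A,B) = 3.

3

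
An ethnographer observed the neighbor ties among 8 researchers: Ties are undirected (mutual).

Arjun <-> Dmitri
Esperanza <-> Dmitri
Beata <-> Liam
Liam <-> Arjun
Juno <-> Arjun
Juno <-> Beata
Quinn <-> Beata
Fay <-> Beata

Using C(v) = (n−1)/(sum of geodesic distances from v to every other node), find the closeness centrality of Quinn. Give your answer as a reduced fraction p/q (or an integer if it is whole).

Distances from Quinn: Arjun:3, Beata:1, Dmitri:4, Esperanza:5, Fay:2, Juno:2, Liam:2. Sum = 19.
n = 8, so closeness = 7/19.

7/19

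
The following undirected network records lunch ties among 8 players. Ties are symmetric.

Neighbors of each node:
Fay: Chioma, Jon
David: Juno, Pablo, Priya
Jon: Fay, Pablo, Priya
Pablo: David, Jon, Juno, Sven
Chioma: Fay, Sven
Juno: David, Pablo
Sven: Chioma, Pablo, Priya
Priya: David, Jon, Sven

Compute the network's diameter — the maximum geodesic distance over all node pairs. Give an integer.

3

Eccentricity of each node (its greatest distance to any other): Chioma:3, David:3, Fay:3, Jon:2, Juno:3, Pablo:2, Priya:2, Sven:2.
The maximum eccentricity is 3, realized for instance by the pair Fay–Juno via Fay – Jon – Pablo – Juno. So the diameter is 3.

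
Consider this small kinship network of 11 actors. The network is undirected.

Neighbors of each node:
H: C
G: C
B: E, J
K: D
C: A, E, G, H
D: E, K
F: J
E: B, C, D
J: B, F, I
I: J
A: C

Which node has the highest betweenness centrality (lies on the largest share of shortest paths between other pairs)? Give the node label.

Unnormalized betweenness of each node: A:0, B:21, C:24, D:9, E:32, F:0, G:0, H:0, I:0, J:17, K:0.
E has the largest value, 32, making it the main broker — the node through which the most shortest paths run.

E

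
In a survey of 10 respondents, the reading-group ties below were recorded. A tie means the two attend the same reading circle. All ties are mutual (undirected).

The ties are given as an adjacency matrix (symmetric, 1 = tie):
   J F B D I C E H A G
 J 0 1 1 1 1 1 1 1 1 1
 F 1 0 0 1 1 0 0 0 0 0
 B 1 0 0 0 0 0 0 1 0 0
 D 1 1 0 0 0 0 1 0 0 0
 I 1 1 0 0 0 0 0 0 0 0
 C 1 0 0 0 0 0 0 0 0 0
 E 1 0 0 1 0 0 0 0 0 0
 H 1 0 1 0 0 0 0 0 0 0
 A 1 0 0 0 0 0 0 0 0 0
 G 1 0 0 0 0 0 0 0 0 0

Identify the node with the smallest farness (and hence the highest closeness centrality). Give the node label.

Farness (sum of distances to all others) for each node — A:17, B:16, C:17, D:15, E:16, F:15, G:17, H:16, I:16, J:9.
The smallest farness is 9, for J, so J has the highest closeness.

J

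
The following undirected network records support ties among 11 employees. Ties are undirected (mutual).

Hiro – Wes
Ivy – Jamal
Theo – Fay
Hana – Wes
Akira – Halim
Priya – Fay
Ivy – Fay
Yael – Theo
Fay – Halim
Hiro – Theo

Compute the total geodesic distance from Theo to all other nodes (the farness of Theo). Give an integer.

20

Distances from Theo: Akira:3, Fay:1, Halim:2, Hana:3, Hiro:1, Ivy:2, Jamal:3, Priya:2, Wes:2, Yael:1.
Sum = 3 + 1 + 2 + 3 + 1 + 2 + 3 + 2 + 2 + 1 = 20.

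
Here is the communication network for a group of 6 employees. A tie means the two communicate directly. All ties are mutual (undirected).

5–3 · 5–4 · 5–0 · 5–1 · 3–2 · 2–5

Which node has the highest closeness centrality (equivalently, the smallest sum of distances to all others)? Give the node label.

Farness (sum of distances to all others) for each node — 0:9, 1:9, 2:8, 3:8, 4:9, 5:5.
The smallest farness is 5, for 5, so 5 has the highest closeness.

5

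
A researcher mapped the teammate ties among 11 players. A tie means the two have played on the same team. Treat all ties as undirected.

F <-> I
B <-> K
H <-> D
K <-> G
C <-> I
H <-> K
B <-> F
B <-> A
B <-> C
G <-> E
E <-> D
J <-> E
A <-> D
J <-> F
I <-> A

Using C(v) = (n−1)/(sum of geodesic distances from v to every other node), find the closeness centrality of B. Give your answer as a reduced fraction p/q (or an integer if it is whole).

Distances from B: A:1, C:1, D:2, E:3, F:1, G:2, H:2, I:2, J:2, K:1. Sum = 17.
n = 11, so closeness = 10/17.

10/17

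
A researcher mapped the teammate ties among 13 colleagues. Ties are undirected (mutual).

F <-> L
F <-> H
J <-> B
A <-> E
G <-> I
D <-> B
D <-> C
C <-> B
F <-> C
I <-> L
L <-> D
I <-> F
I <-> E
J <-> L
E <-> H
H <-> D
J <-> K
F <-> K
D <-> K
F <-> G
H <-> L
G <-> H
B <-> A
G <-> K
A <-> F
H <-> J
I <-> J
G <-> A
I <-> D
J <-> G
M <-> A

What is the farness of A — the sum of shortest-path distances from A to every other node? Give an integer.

Distances from A: B:1, C:2, D:2, E:1, F:1, G:1, H:2, I:2, J:2, K:2, L:2, M:1.
Sum = 1 + 2 + 2 + 1 + 1 + 1 + 2 + 2 + 2 + 2 + 2 + 1 = 19.

19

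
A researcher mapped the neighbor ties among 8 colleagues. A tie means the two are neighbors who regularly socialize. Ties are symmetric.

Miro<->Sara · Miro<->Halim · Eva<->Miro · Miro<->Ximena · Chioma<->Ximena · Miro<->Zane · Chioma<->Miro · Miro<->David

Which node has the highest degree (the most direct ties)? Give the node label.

Miro

Degrees — Chioma:2, David:1, Eva:1, Halim:1, Miro:7, Sara:1, Ximena:2, Zane:1.
The maximum is 7, attained only by Miro.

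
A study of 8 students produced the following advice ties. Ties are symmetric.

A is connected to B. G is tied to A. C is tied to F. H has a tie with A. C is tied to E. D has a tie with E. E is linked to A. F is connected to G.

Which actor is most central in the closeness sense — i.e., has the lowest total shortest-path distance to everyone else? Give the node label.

Farness (sum of distances to all others) for each node — A:10, B:16, C:14, D:17, E:11, F:15, G:13, H:16.
The smallest farness is 10, for A, so A has the highest closeness.

A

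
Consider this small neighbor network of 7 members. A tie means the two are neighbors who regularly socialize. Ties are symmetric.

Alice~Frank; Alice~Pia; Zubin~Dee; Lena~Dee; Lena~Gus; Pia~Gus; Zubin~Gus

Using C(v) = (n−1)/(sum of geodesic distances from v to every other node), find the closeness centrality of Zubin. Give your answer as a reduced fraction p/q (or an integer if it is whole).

Distances from Zubin: Alice:3, Dee:1, Frank:4, Gus:1, Lena:2, Pia:2. Sum = 13.
n = 7, so closeness = 6/13.

6/13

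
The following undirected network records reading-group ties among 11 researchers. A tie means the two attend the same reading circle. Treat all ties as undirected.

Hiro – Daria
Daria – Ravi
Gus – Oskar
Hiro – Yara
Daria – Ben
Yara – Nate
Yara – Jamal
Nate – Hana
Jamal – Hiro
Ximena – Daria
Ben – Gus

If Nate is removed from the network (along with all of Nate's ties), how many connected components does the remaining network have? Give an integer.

Without Nate, the remaining ties split the others into: {Ben, Daria, Gus, Hiro, Jamal, Oskar, Ravi, Ximena, Yara}; {Hana}.
That's 2 separate components.

2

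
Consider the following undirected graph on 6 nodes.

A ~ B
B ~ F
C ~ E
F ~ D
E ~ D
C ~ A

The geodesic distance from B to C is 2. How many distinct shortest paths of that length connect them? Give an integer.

1

The shortest distance is 2, and the only length-2 path is B–A–C. So there is exactly 1 shortest path.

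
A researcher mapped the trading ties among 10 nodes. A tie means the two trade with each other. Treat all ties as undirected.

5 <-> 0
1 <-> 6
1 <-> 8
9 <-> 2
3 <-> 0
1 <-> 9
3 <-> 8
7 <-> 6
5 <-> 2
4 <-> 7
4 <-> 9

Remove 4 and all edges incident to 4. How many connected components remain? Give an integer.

1

4's neighbors (7 and 9) remain reachable from one another through other ties, so the rest of the network stays in one piece.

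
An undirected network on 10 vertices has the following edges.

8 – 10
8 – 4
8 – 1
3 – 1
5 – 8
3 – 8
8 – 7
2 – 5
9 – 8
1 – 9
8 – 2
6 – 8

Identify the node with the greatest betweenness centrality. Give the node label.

8

Unnormalized betweenness of each node: 1:1/2, 2:0, 3:0, 4:0, 5:0, 6:0, 7:0, 8:65/2, 9:0, 10:0.
8 has the largest value, 65/2, making it the main broker — the node through which the most shortest paths run.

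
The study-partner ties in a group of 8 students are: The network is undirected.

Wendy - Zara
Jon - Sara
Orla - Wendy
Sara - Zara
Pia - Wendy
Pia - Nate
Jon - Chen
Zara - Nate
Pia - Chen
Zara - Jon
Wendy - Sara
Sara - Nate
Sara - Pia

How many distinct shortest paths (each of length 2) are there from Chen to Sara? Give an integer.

2

The shortest distance is 2. The length-2 paths are: Chen–Pia–Sara; Chen–Jon–Sara.
That gives 2 distinct shortest paths.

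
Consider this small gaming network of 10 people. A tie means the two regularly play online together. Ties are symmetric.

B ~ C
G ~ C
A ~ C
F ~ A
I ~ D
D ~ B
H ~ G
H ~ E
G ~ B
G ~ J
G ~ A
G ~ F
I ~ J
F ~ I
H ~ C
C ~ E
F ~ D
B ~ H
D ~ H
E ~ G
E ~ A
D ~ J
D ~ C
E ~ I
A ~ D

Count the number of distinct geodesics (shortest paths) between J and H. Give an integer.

2

The shortest distance is 2. The length-2 paths are: J–D–H; J–G–H.
That gives 2 distinct shortest paths.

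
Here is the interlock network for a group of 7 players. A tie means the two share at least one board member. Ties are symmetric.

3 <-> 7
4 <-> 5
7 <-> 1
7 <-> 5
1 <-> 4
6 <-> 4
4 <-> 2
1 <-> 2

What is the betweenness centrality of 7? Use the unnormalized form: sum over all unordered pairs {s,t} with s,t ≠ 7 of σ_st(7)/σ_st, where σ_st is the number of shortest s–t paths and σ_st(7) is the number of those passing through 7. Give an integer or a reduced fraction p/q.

11/2

Pairs whose geodesics pass through 7 — 5–3: 1; 5–1: 1/2; 3–2: 1; 3–1: 1; 3–6: 2/2; 3–4: 2/2.
All other pairs contribute 0.
Summing the contributions gives betweenness(7) = 11/2.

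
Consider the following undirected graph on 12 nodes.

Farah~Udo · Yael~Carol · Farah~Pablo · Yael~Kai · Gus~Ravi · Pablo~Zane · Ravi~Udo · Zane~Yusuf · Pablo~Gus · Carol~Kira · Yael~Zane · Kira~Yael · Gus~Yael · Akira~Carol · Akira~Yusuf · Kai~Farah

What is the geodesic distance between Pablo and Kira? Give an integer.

One shortest route is Pablo – Zane – Yael – Kira, which uses 3 edges, and at distance 2 from Pablo we only reach {Kai, Ravi, Udo, Yael, Yusuf}, which does not include Kira. So d(Pablo,Kira) = 3.

3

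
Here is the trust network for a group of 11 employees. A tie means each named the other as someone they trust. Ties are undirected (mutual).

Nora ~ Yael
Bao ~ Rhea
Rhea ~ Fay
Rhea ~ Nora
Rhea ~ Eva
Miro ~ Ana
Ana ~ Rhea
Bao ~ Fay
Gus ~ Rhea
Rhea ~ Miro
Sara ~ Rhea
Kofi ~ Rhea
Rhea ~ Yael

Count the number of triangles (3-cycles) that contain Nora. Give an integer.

1

Nora's neighbors: Rhea and Yael.
Neighbor pairs that are themselves tied: Nora–Rhea–Yael. Each forms one triangle with Nora, for 1 in total.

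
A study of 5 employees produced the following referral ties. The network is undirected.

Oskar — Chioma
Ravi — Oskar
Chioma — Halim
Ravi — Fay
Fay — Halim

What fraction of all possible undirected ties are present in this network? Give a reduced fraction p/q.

1/2

There are 5 edges and 5 nodes, so the maximum possible is C(5,2) = 10.
Density = 5/10 = 1/2.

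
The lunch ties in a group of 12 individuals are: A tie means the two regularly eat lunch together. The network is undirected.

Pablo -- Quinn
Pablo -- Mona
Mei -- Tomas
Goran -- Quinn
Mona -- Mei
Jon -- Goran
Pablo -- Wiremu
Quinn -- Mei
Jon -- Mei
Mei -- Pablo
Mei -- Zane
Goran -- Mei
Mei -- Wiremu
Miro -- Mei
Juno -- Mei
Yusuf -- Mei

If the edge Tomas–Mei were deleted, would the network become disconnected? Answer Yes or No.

Yes

Without the Tomas–Mei edge there is no alternate route between Tomas and Mei, so the network disconnects. It is a bridge.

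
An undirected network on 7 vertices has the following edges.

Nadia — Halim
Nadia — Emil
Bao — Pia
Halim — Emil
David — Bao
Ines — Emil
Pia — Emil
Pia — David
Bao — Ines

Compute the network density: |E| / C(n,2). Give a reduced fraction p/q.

3/7

There are 9 edges and 7 nodes, so the maximum possible is C(7,2) = 21.
Density = 9/21 = 3/7.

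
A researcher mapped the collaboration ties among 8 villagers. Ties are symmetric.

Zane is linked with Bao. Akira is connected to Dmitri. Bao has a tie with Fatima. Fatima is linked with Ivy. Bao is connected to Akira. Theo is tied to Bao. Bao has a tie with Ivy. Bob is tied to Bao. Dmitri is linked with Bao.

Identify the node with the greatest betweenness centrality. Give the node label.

Bao

Unnormalized betweenness of each node: Akira:0, Bao:19, Bob:0, Dmitri:0, Fatima:0, Ivy:0, Theo:0, Zane:0.
Bao has the largest value, 19, making it the main broker — the node through which the most shortest paths run.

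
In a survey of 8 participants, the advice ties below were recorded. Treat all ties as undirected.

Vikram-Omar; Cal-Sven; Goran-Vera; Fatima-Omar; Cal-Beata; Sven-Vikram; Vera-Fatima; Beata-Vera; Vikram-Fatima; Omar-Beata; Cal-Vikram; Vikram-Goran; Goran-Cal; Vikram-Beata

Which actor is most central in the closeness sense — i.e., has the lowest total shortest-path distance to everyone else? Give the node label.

Vikram

Farness (sum of distances to all others) for each node — Beata:10, Cal:10, Fatima:11, Goran:11, Omar:11, Sven:13, Vera:12, Vikram:8.
The smallest farness is 8, for Vikram, so Vikram has the highest closeness.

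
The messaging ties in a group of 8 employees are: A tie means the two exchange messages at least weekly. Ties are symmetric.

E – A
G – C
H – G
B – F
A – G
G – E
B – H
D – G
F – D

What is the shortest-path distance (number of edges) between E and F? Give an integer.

One shortest route is E – G – D – F, which uses 3 edges, and at distance 2 from E we only reach {C, D, H}, which does not include F. So d(E,F) = 3.

3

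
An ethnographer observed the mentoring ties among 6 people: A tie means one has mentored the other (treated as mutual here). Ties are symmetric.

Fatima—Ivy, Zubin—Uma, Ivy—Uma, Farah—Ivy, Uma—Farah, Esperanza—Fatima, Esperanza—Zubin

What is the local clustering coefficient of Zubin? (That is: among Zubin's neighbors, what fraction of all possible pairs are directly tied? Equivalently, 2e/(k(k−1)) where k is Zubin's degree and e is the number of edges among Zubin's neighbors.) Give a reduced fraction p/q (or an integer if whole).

0

Zubin's neighbors: Esperanza and Uma (k = 2).
Possible neighbor pairs: C(2,2) = 1. Edges among them: none → e = 0.
Clustering(Zubin) = 0/1.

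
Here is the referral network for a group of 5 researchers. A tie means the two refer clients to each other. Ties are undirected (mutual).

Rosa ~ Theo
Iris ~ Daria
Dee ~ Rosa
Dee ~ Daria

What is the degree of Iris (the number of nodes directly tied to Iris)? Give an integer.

1

Iris is directly tied to Daria. That is 1 neighbor, so the degree of Iris is 1.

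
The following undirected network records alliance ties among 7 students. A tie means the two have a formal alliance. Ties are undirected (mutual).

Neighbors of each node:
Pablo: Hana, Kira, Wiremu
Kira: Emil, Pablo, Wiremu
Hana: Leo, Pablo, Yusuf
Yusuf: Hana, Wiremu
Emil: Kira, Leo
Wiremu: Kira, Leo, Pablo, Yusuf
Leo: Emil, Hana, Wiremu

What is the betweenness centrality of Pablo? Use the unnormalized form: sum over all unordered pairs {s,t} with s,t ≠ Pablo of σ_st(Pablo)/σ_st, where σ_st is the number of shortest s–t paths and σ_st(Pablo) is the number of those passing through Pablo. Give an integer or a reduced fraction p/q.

4/3

Pairs whose geodesics pass through Pablo — Wiremu–Hana: 1/3; Kira–Hana: 1.
All other pairs contribute 0.
Summing the contributions gives betweenness(Pablo) = 4/3.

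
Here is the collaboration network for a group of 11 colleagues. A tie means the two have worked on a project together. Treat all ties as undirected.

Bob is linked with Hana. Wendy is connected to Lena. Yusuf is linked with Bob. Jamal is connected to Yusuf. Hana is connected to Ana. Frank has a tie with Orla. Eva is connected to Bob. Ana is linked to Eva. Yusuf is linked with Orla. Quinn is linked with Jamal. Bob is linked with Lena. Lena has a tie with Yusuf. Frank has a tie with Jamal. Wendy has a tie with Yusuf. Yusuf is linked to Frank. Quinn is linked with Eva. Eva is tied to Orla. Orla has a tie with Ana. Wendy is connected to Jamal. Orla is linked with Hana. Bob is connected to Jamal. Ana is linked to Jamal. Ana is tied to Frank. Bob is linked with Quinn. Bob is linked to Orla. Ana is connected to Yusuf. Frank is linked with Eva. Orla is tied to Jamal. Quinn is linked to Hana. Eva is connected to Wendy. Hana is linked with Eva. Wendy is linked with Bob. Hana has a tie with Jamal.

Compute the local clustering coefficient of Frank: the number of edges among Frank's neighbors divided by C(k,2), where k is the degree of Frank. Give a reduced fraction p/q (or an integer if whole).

Frank's neighbors: Ana, Eva, Jamal, Orla, and Yusuf (k = 5).
Possible neighbor pairs: C(5,2) = 10. Edges among them: Ana–Eva, Ana–Jamal, Ana–Orla, Ana–Yusuf, Eva–Orla, Jamal–Orla, Jamal–Yusuf, Orla–Yusuf → e = 8.
Clustering(Frank) = 8/10 = 4/5.

4/5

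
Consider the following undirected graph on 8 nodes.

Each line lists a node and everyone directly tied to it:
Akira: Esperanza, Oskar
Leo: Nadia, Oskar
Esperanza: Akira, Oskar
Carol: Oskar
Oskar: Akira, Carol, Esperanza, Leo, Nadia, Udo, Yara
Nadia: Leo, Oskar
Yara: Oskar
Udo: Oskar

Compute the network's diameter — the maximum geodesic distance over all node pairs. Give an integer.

2

Eccentricity of each node (its greatest distance to any other): Akira:2, Carol:2, Esperanza:2, Leo:2, Nadia:2, Oskar:1, Udo:2, Yara:2.
The maximum eccentricity is 2, realized for instance by the pair Esperanza–Nadia via Esperanza – Oskar – Nadia. So the diameter is 2.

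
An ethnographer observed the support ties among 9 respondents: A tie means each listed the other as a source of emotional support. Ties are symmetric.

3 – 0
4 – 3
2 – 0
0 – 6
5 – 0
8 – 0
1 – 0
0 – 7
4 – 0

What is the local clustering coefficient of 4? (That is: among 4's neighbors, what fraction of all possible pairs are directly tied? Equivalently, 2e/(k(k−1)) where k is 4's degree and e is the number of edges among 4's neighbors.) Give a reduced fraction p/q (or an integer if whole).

1

4's neighbors: 0 and 3 (k = 2).
Possible neighbor pairs: C(2,2) = 1. Edges among them: 0–3 → e = 1.
Clustering(4) = 1/1.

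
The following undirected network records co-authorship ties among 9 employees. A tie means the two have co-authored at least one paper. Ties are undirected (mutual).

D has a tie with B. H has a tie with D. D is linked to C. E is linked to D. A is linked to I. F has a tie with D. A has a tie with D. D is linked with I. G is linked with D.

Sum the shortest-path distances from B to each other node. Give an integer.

15

Distances from B: A:2, C:2, D:1, E:2, F:2, G:2, H:2, I:2.
Sum = 2 + 2 + 1 + 2 + 2 + 2 + 2 + 2 = 15.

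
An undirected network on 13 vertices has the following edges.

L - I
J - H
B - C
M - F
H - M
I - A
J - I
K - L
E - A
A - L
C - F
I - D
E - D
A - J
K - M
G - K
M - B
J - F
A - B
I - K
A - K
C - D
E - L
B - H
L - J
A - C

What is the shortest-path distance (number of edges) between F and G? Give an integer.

One shortest route is F – M – K – G, which uses 3 edges, and at distance 2 from F we only reach {A, B, D, H, I, K, L}, which does not include G. So d(F,G) = 3.

3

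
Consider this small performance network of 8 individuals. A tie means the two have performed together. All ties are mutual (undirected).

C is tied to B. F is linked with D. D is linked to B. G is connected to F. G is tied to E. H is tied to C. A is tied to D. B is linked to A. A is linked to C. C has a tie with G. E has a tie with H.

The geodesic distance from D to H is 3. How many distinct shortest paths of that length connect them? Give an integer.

2

The shortest distance is 3. The length-3 paths are: D–B–C–H; D–A–C–H.
That gives 2 distinct shortest paths.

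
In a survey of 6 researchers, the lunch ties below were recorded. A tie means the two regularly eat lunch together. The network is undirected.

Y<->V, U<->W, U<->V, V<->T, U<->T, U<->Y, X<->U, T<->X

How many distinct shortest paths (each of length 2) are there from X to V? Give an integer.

2

The shortest distance is 2. The length-2 paths are: X–U–V; X–T–V.
That gives 2 distinct shortest paths.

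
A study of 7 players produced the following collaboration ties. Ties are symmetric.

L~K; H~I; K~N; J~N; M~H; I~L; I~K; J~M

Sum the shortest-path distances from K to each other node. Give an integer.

10

Distances from K: H:2, I:1, J:2, L:1, M:3, N:1.
Sum = 2 + 1 + 2 + 1 + 3 + 1 = 10.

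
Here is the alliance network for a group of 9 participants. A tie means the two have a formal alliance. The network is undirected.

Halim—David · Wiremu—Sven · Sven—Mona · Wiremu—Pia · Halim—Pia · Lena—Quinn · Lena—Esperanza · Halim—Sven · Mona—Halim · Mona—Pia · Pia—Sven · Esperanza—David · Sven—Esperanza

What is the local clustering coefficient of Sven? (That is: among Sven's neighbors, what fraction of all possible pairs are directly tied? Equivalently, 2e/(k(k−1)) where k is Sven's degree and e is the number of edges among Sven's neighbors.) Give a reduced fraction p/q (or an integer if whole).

2/5

Sven's neighbors: Esperanza, Halim, Mona, Pia, and Wiremu (k = 5).
Possible neighbor pairs: C(5,2) = 10. Edges among them: Halim–Mona, Halim–Pia, Mona–Pia, Pia–Wiremu → e = 4.
Clustering(Sven) = 4/10 = 2/5.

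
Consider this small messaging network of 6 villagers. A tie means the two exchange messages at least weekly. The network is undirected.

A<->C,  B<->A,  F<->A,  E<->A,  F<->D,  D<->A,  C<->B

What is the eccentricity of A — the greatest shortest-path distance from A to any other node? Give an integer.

1

Distances from A: B:1, C:1, D:1, E:1, F:1.
The largest is 1 (to C, B, F, E, and D), so the eccentricity of A is 1.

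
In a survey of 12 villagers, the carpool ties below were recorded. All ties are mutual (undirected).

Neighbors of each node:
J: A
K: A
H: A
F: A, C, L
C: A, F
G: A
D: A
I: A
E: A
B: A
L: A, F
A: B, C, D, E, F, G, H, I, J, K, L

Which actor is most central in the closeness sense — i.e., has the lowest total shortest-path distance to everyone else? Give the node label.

A

Farness (sum of distances to all others) for each node — A:11, B:21, C:20, D:21, E:21, F:19, G:21, H:21, I:21, J:21, K:21, L:20.
The smallest farness is 11, for A, so A has the highest closeness.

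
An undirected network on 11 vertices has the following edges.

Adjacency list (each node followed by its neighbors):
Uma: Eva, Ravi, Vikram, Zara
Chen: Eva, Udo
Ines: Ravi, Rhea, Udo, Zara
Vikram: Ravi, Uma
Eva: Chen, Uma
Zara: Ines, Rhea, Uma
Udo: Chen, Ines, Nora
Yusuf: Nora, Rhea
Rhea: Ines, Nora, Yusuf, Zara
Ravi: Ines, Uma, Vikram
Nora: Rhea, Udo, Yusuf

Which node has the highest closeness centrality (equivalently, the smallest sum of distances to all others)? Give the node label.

Ines

Farness (sum of distances to all others) for each node — Chen:23, Eva:23, Ines:17, Nora:22, Ravi:20, Rhea:19, Udo:19, Uma:19, Vikram:25, Yusuf:25, Zara:18.
The smallest farness is 17, for Ines, so Ines has the highest closeness.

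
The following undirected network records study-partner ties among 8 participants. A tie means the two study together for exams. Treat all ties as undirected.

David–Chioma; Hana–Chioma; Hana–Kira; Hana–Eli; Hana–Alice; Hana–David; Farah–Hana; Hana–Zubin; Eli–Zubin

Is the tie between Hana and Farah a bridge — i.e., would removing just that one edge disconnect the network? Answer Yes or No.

Yes

Without the Hana–Farah edge there is no alternate route between Hana and Farah, so the network disconnects. It is a bridge.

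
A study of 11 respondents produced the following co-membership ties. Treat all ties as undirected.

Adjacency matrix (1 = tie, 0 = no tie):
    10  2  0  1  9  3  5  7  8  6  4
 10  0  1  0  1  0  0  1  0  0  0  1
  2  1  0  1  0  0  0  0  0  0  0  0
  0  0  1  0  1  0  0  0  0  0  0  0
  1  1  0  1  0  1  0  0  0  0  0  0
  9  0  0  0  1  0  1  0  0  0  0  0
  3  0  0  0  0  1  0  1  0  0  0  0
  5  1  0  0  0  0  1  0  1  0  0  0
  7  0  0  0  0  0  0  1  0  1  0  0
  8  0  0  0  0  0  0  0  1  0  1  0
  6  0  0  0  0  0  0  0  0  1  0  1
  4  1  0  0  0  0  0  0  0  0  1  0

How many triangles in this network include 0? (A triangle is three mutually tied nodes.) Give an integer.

0

0's neighbors are 1 and 2, but none of them are tied to each other, so no triangle contains 0.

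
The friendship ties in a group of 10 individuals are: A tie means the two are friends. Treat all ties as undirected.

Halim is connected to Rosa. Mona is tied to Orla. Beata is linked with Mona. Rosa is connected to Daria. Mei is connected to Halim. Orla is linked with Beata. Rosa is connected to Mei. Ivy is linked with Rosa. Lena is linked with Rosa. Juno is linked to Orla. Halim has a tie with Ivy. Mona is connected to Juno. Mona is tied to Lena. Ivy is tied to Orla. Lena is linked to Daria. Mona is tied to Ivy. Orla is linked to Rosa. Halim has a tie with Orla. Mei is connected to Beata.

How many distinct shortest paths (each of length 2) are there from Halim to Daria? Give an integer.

The shortest distance is 2, and the only length-2 path is Halim–Rosa–Daria. So there is exactly 1 shortest path.

1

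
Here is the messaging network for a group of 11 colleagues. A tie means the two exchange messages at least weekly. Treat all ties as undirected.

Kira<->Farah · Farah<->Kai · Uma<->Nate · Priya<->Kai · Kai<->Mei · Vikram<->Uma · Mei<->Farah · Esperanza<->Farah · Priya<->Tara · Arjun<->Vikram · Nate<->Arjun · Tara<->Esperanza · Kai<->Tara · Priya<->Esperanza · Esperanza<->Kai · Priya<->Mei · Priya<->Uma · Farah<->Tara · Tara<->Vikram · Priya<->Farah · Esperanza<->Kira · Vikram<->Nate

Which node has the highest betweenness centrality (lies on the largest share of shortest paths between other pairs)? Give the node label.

Unnormalized betweenness of each node: Arjun:0, Esperanza:7/2, Farah:337/60, Kai:67/60, Kira:0, Mei:0, Nate:31/30, Priya:154/15, Tara:731/60, Uma:349/60, Vikram:157/15.
Tara has the largest value, 731/60, making it the main broker — the node through which the most shortest paths run.

Tara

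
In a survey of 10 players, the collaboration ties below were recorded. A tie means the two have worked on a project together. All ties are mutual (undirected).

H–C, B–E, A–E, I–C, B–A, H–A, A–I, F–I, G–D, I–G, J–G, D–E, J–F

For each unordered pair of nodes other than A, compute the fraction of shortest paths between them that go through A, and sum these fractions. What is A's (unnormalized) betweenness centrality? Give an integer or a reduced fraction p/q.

73/6

Pairs whose geodesics pass through A — B–H: 1; B–C: 2/2; B–I: 1; B–F: 1; B–J: 2/3; B–G: 1/2; H–I: 1/2; H–F: 1/2; H–J: 2/4; H–G: 1/2; H–D: 1; H–E: 1; C–E: 2/2; I–E: 1 … (+1 more pairs).
All other pairs contribute 0.
Summing the contributions gives betweenness(A) = 73/6.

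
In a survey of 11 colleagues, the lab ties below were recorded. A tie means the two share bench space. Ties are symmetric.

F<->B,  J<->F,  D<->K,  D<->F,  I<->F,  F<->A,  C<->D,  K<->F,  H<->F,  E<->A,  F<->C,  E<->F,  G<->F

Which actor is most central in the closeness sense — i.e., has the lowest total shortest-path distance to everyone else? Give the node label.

F

Farness (sum of distances to all others) for each node — A:18, B:19, C:18, D:17, E:18, F:10, G:19, H:19, I:19, J:19, K:18.
The smallest farness is 10, for F, so F has the highest closeness.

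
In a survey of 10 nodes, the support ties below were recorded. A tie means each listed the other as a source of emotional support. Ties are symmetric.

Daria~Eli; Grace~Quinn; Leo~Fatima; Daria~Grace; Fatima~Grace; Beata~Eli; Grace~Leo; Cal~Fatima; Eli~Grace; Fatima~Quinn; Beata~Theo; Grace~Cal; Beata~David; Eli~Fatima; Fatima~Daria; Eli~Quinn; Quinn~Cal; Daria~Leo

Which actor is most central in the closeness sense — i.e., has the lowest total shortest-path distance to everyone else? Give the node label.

Eli

Farness (sum of distances to all others) for each node — Beata:17, Cal:20, Daria:16, David:25, Eli:13, Fatima:14, Grace:14, Leo:20, Quinn:16, Theo:25.
The smallest farness is 13, for Eli, so Eli has the highest closeness.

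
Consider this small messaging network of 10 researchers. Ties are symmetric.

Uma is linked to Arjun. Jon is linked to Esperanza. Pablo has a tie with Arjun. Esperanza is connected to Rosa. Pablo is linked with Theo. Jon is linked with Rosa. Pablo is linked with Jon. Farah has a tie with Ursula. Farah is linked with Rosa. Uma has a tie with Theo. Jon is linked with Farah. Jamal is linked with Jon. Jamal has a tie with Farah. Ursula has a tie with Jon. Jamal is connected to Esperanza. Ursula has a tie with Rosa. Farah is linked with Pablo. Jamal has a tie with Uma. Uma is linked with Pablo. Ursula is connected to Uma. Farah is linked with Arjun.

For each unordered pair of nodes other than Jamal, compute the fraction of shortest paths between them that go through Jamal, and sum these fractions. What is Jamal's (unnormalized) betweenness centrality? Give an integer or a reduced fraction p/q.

Pairs whose geodesics pass through Jamal — Farah–Esperanza: 1/3; Farah–Uma: 1/4; Jon–Uma: 1/3; Arjun–Esperanza: 2/5; Theo–Esperanza: 1/2; Esperanza–Uma: 1.
All other pairs contribute 0.
Summing the contributions gives betweenness(Jamal) = 169/60.

169/60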